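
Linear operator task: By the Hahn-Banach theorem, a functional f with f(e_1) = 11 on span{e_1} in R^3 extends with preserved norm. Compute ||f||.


The norm of f is given by ||f|| = sup_{||x||=1} |f(x)|.
On span{e_1}, ||e_1|| = 1, so ||f|| = |f(e_1)| / ||e_1||
= |11| / 1 = 11.0000

11.0000


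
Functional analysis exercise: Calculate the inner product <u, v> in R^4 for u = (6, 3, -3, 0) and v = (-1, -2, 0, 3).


Computing the standard inner product <u, v> = sum u_i * v_i
= 6*-1 + 3*-2 + -3*0 + 0*3
= -6 + -6 + 0 + 0
= -12

-12


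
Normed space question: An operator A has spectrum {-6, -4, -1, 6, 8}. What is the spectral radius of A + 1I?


Spectrum of A + 1I = {-5, -3, 0, 7, 9}
Spectral radius = max |lambda| over the shifted spectrum
= max(5, 3, 0, 7, 9) = 9

9


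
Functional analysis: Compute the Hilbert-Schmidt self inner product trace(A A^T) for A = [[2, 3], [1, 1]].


trace(A * A^T) = sum of squares of all entries
= 2^2 + 3^2 + 1^2 + 1^2
= 4 + 9 + 1 + 1
= 15

15


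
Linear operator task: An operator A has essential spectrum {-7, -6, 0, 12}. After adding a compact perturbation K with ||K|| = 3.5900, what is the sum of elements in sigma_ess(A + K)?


By Weyl's theorem, the essential spectrum is invariant under compact perturbations.
sigma_ess(A + K) = sigma_ess(A) = {-7, -6, 0, 12}
Sum = -7 + -6 + 0 + 12 = -1

-1


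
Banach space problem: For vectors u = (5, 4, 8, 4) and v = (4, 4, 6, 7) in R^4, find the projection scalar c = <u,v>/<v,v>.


Computing <u,v> = 5*4 + 4*4 + 8*6 + 4*7 = 112
Computing <v,v> = 4^2 + 4^2 + 6^2 + 7^2 = 117
Projection coefficient = 112/117 = 0.9573

0.9573


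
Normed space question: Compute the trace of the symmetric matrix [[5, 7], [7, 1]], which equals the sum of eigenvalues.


For a self-adjoint (symmetric) matrix, the eigenvalues are real.
The sum of eigenvalues equals the trace of the matrix.
trace = 5 + 1 = 6

6


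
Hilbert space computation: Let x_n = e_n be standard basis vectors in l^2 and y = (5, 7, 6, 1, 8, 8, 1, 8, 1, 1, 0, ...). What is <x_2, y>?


x_2 = e_2 is the standard basis vector with 1 in position 2.
<x_2, y> = y_2 = 7
As n -> infinity, <x_n, y> -> 0, confirming weak convergence of (x_n) to 0.

7


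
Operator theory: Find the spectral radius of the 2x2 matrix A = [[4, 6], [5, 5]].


For a 2x2 matrix, eigenvalues satisfy lambda^2 - (trace)*lambda + det = 0
trace = 4 + 5 = 9
det = 4*5 - 6*5 = -10
discriminant = 9^2 - 4*(-10) = 121
spectral radius = max |eigenvalue| = 10.0000

10.0000


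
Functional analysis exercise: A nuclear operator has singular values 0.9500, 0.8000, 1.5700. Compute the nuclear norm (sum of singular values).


The nuclear norm is the sum of all singular values.
||T||_1 = 0.9500 + 0.8000 + 1.5700
= 3.3200

3.3200


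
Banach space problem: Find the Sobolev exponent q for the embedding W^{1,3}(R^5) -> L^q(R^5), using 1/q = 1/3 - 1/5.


Using the Sobolev embedding formula: 1/q = 1/p - k/n
1/q = 1/3 - 1/5 = 2/15
q = 1/(2/15) = 15/2 = 7.5000

7.5000


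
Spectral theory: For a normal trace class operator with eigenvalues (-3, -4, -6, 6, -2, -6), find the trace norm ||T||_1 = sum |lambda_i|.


For a normal operator, singular values equal |eigenvalues|.
Trace norm = sum |lambda_i| = 3 + 4 + 6 + 6 + 2 + 6
= 27

27


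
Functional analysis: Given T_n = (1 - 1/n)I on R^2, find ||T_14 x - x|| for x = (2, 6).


T_14 x - x = (1 - 1/14)x - x = -x/14
||x|| = sqrt(40) = 6.3246
||T_14 x - x|| = ||x||/14 = 6.3246/14 = 0.4518

0.4518


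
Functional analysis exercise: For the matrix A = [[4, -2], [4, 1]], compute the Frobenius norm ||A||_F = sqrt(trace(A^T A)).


||A||_F^2 = sum a_ij^2
= 4^2 + (-2)^2 + 4^2 + 1^2
= 16 + 4 + 16 + 1 = 37
||A||_F = sqrt(37) = 6.0828

6.0828


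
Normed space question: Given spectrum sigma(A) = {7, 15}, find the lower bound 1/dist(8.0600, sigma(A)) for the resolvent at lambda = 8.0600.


dist(8.0600, {7, 15}) = min(|8.0600 - 7|, |8.0600 - 15|)
= min(1.0600, 6.9400) = 1.0600
Resolvent bound = 1/1.0600 = 0.9434

0.9434


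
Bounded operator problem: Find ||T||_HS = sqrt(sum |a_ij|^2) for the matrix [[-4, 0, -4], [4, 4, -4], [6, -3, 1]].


The Hilbert-Schmidt norm is sqrt(sum of squares of all entries).
Sum of squares = (-4)^2 + 0^2 + (-4)^2 + 4^2 + 4^2 + (-4)^2 + 6^2 + (-3)^2 + 1^2
= 16 + 0 + 16 + 16 + 16 + 16 + 36 + 9 + 1 = 126
||T||_HS = sqrt(126) = 11.2250

11.2250


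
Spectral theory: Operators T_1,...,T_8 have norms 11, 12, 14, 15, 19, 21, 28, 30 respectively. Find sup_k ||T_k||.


By the Uniform Boundedness Principle, the supremum of norms is finite.
sup_k ||T_k|| = max(11, 12, 14, 15, 19, 21, 28, 30) = 30

30


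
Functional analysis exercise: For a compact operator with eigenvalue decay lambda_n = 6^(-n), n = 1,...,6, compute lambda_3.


The eigenvalue formula gives lambda_3 = 1/6^3
= 1/216
= 0.0046

0.0046


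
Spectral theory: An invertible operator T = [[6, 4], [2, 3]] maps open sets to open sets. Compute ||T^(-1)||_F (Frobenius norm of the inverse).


det(T) = 6*3 - 4*2 = 10
T^(-1) = (1/10) * [[3, -4], [-2, 6]] = [[0.3000, -0.4000], [-0.2000, 0.6000]]
||T^(-1)||_F^2 = 0.3000^2 + (-0.4000)^2 + (-0.2000)^2 + 0.6000^2 = 0.6500
||T^(-1)||_F = sqrt(0.6500) = 0.8062

0.8062


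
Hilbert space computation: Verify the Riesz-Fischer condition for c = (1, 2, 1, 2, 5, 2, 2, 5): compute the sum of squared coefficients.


sum |c_n|^2 = 1^2 + 2^2 + 1^2 + 2^2 + 5^2 + 2^2 + 2^2 + 5^2
= 1 + 4 + 1 + 4 + 25 + 4 + 4 + 25
= 68

68


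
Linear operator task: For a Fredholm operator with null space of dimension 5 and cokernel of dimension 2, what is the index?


The Fredholm index is defined as ind(T) = dim(ker T) - dim(coker T)
= 5 - 2
= 3

3


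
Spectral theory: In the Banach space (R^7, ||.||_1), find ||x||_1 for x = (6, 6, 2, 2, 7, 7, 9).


The l^1 norm equals the sum of absolute values of all components.
||x||_1 = 6 + 6 + 2 + 2 + 7 + 7 + 9
= 39

39.0000


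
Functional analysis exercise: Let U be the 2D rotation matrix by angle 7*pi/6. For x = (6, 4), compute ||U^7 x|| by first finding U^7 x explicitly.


U is a rotation by theta = 7*pi/6
U^7 = rotation by 7*theta = 49*pi/6 = 1*pi/6 (mod 2*pi)
cos(1*pi/6) = 0.8660, sin(1*pi/6) = 0.5000
U^7 x = (0.8660 * 6 - 0.5000 * 4, 0.5000 * 6 + 0.8660 * 4)
= (3.1962, 6.4641)
||U^7 x|| = sqrt(3.1962^2 + 6.4641^2) = sqrt(52.0000) = 7.2111

7.2111


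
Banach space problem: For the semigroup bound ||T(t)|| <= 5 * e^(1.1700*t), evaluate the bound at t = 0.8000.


||T(0.8000)|| <= 5 * exp(1.1700 * 0.8000)
= 5 * exp(0.9360)
= 5 * 2.5498
= 12.7488

12.7488


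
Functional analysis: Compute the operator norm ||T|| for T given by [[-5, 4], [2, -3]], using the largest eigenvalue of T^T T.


A^T A = [[29, -26], [-26, 25]]
trace(A^T A) = 54, det(A^T A) = 49
discriminant = 54^2 - 4*49 = 2720
Largest eigenvalue of A^T A = (trace + sqrt(disc))/2 = 53.0768
||T|| = sqrt(53.0768) = 7.2854

7.2854


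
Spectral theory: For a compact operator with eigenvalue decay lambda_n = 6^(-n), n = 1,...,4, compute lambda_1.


The eigenvalue formula gives lambda_1 = 1/6^1
= 1/6
= 0.1667

0.1667


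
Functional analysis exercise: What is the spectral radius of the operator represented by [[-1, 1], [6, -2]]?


For a 2x2 matrix, eigenvalues satisfy lambda^2 - (trace)*lambda + det = 0
trace = -1 + -2 = -3
det = -1*-2 - 1*6 = -4
discriminant = (-3)^2 - 4*(-4) = 25
spectral radius = max |eigenvalue| = 4.0000

4.0000


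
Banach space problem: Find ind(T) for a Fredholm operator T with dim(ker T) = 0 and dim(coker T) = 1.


The Fredholm index is defined as ind(T) = dim(ker T) - dim(coker T)
= 0 - 1
= -1

-1


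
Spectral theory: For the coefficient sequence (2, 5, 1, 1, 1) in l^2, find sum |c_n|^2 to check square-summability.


sum |c_n|^2 = 2^2 + 5^2 + 1^2 + 1^2 + 1^2
= 4 + 25 + 1 + 1 + 1
= 32

32


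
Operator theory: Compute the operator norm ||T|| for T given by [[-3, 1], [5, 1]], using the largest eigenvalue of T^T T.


A^T A = [[34, 2], [2, 2]]
trace(A^T A) = 36, det(A^T A) = 64
discriminant = 36^2 - 4*64 = 1040
Largest eigenvalue of A^T A = (trace + sqrt(disc))/2 = 34.1245
||T|| = sqrt(34.1245) = 5.8416

5.8416


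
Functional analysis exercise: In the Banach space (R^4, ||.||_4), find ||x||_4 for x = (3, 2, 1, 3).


The l^4 norm = (sum |x_i|^4)^(1/4)
Sum of 4th powers = 81 + 16 + 1 + 81 = 179
||x||_4 = (179)^(1/4) = 3.6577

3.6577


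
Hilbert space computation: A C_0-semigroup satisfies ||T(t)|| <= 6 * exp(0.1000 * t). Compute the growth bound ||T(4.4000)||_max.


||T(4.4000)|| <= 6 * exp(0.1000 * 4.4000)
= 6 * exp(0.4400)
= 6 * 1.5527
= 9.3162

9.3162


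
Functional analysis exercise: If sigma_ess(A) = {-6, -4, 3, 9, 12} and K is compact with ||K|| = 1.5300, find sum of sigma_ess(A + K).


By Weyl's theorem, the essential spectrum is invariant under compact perturbations.
sigma_ess(A + K) = sigma_ess(A) = {-6, -4, 3, 9, 12}
Sum = -6 + -4 + 3 + 9 + 12 = 14

14


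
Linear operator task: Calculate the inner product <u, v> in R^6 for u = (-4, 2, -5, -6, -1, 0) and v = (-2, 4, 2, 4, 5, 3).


Computing the standard inner product <u, v> = sum u_i * v_i
= -4*-2 + 2*4 + -5*2 + -6*4 + -1*5 + 0*3
= 8 + 8 + -10 + -24 + -5 + 0
= -23

-23


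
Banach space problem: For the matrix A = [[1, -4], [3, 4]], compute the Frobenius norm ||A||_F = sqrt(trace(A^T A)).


||A||_F^2 = sum a_ij^2
= 1^2 + (-4)^2 + 3^2 + 4^2
= 1 + 16 + 9 + 16 = 42
||A||_F = sqrt(42) = 6.4807

6.4807


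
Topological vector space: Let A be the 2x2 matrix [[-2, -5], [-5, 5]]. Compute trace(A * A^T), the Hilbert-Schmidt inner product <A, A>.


trace(A * A^T) = sum of squares of all entries
= (-2)^2 + (-5)^2 + (-5)^2 + 5^2
= 4 + 25 + 25 + 25
= 79

79


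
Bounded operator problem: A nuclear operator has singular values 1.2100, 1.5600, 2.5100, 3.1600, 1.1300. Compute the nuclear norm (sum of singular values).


The nuclear norm is the sum of all singular values.
||T||_1 = 1.2100 + 1.5600 + 2.5100 + 3.1600 + 1.1300
= 9.5700

9.5700


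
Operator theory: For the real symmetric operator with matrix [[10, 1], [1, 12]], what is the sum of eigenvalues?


For a self-adjoint (symmetric) matrix, the eigenvalues are real.
The sum of eigenvalues equals the trace of the matrix.
trace = 10 + 12 = 22

22


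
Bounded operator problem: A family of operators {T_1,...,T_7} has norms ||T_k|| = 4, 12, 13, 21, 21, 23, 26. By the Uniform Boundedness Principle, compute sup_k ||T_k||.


By the Uniform Boundedness Principle, the supremum of norms is finite.
sup_k ||T_k|| = max(4, 12, 13, 21, 21, 23, 26) = 26

26


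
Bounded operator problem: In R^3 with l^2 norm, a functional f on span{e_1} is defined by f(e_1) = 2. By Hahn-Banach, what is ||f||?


The norm of f is given by ||f|| = sup_{||x||=1} |f(x)|.
On span{e_1}, ||e_1|| = 1, so ||f|| = |f(e_1)| / ||e_1||
= |2| / 1 = 2.0000

2.0000


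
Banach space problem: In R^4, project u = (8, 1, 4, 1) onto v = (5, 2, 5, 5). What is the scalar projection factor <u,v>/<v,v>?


Computing <u,v> = 8*5 + 1*2 + 4*5 + 1*5 = 67
Computing <v,v> = 5^2 + 2^2 + 5^2 + 5^2 = 79
Projection coefficient = 67/79 = 0.8481

0.8481


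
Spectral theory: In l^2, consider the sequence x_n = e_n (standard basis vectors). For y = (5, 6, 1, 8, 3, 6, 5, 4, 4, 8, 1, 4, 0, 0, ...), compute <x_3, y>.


x_3 = e_3 is the standard basis vector with 1 in position 3.
<x_3, y> = y_3 = 1
As n -> infinity, <x_n, y> -> 0, confirming weak convergence of (x_n) to 0.

1


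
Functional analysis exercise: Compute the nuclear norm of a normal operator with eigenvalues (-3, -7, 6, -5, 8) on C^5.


For a normal operator, singular values equal |eigenvalues|.
Trace norm = sum |lambda_i| = 3 + 7 + 6 + 5 + 8
= 29

29


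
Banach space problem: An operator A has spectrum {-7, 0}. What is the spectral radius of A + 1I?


Spectrum of A + 1I = {-6, 1}
Spectral radius = max |lambda| over the shifted spectrum
= max(6, 1) = 6

6


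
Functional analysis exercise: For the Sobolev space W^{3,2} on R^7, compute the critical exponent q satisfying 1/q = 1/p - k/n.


Using the Sobolev embedding formula: 1/q = 1/p - k/n
1/q = 1/2 - 3/7 = 1/14
q = 1/(1/14) = 14

14.0000


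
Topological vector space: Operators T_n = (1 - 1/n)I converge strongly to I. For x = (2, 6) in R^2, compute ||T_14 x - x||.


T_14 x - x = (1 - 1/14)x - x = -x/14
||x|| = sqrt(40) = 6.3246
||T_14 x - x|| = ||x||/14 = 6.3246/14 = 0.4518

0.4518


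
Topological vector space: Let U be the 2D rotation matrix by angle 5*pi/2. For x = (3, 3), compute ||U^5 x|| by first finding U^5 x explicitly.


U is a rotation by theta = 5*pi/2
U^5 = rotation by 5*theta = 25*pi/2 = 1*pi/2 (mod 2*pi)
cos(1*pi/2) = 0.0000, sin(1*pi/2) = 1.0000
U^5 x = (0.0000 * 3 - 1.0000 * 3, 1.0000 * 3 + 0.0000 * 3)
= (-3.0000, 3.0000)
||U^5 x|| = sqrt((-3.0000)^2 + 3.0000^2) = sqrt(18.0000) = 4.2426

4.2426


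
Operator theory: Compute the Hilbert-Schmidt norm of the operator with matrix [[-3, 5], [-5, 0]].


The Hilbert-Schmidt norm is sqrt(sum of squares of all entries).
Sum of squares = (-3)^2 + 5^2 + (-5)^2 + 0^2
= 9 + 25 + 25 + 0 = 59
||T||_HS = sqrt(59) = 7.6811

7.6811


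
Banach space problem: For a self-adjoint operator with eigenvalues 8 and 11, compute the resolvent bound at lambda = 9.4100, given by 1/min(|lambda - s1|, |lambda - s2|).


dist(9.4100, {8, 11}) = min(|9.4100 - 8|, |9.4100 - 11|)
= min(1.4100, 1.5900) = 1.4100
Resolvent bound = 1/1.4100 = 0.7092

0.7092


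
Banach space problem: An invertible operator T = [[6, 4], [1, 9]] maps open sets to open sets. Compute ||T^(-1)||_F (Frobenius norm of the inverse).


det(T) = 6*9 - 4*1 = 50
T^(-1) = (1/50) * [[9, -4], [-1, 6]] = [[0.1800, -0.0800], [-0.0200, 0.1200]]
||T^(-1)||_F^2 = 0.1800^2 + (-0.0800)^2 + (-0.0200)^2 + 0.1200^2 = 0.0536
||T^(-1)||_F = sqrt(0.0536) = 0.2315

0.2315


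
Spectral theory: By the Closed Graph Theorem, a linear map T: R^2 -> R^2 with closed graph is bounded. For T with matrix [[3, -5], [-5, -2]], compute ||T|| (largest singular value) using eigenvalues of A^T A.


A^T A = [[34, -5], [-5, 29]]
trace(A^T A) = 63, det(A^T A) = 961
discriminant = 63^2 - 4*961 = 125
Largest eigenvalue of A^T A = (trace + sqrt(disc))/2 = 37.0902
||T|| = sqrt(37.0902) = 6.0902

6.0902


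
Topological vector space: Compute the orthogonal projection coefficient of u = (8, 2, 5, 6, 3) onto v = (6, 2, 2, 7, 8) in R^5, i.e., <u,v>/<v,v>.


Computing <u,v> = 8*6 + 2*2 + 5*2 + 6*7 + 3*8 = 128
Computing <v,v> = 6^2 + 2^2 + 2^2 + 7^2 + 8^2 = 157
Projection coefficient = 128/157 = 0.8153

0.8153


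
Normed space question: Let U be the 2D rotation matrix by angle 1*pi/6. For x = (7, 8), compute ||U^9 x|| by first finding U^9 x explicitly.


U is a rotation by theta = 1*pi/6
U^9 = rotation by 9*theta = 9*pi/6
cos(9*pi/6) = 0.0000, sin(9*pi/6) = -1.0000
U^9 x = (0.0000 * 7 - -1.0000 * 8, -1.0000 * 7 + 0.0000 * 8)
= (8.0000, -7.0000)
||U^9 x|| = sqrt(8.0000^2 + (-7.0000)^2) = sqrt(113.0000) = 10.6301

10.6301


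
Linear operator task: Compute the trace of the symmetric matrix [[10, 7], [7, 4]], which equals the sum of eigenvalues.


For a self-adjoint (symmetric) matrix, the eigenvalues are real.
The sum of eigenvalues equals the trace of the matrix.
trace = 10 + 4 = 14

14


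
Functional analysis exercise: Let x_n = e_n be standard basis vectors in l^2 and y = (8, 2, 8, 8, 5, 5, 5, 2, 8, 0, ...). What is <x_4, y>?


x_4 = e_4 is the standard basis vector with 1 in position 4.
<x_4, y> = y_4 = 8
As n -> infinity, <x_n, y> -> 0, confirming weak convergence of (x_n) to 0.

8


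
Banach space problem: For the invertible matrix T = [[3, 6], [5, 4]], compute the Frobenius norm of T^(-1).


det(T) = 3*4 - 6*5 = -18
T^(-1) = (1/-18) * [[4, -6], [-5, 3]] = [[-0.2222, 0.3333], [0.2778, -0.1667]]
||T^(-1)||_F^2 = (-0.2222)^2 + 0.3333^2 + 0.2778^2 + (-0.1667)^2 = 0.2654
||T^(-1)||_F = sqrt(0.2654) = 0.5152

0.5152


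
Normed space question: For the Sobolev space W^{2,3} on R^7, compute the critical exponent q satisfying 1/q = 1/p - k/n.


Using the Sobolev embedding formula: 1/q = 1/p - k/n
1/q = 1/3 - 2/7 = 1/21
q = 1/(1/21) = 21

21.0000


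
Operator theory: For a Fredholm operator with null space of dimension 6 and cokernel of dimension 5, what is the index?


The Fredholm index is defined as ind(T) = dim(ker T) - dim(coker T)
= 6 - 5
= 1

1


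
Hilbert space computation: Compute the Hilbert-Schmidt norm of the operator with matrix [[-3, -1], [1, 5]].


The Hilbert-Schmidt norm is sqrt(sum of squares of all entries).
Sum of squares = (-3)^2 + (-1)^2 + 1^2 + 5^2
= 9 + 1 + 1 + 25 = 36
||T||_HS = sqrt(36) = 6.0000

6.0000


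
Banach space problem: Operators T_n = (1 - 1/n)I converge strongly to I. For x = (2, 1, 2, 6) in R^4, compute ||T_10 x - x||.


T_10 x - x = (1 - 1/10)x - x = -x/10
||x|| = sqrt(45) = 6.7082
||T_10 x - x|| = ||x||/10 = 6.7082/10 = 0.6708

0.6708


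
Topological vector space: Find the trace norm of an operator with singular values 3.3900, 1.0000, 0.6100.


The nuclear norm is the sum of all singular values.
||T||_1 = 3.3900 + 1.0000 + 0.6100
= 5.0000

5.0000


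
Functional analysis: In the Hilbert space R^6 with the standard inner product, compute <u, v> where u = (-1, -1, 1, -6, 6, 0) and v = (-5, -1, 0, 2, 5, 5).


Computing the standard inner product <u, v> = sum u_i * v_i
= -1*-5 + -1*-1 + 1*0 + -6*2 + 6*5 + 0*5
= 5 + 1 + 0 + -12 + 30 + 0
= 24

24


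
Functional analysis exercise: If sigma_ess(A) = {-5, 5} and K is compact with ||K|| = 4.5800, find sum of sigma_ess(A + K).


By Weyl's theorem, the essential spectrum is invariant under compact perturbations.
sigma_ess(A + K) = sigma_ess(A) = {-5, 5}
Sum = -5 + 5 = 0

0


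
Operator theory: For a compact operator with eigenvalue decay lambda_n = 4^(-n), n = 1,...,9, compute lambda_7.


The eigenvalue formula gives lambda_7 = 1/4^7
= 1/16384
= 6.1035e-05

6.1035e-05


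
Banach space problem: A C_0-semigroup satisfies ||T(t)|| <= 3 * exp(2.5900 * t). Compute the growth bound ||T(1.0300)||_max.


||T(1.0300)|| <= 3 * exp(2.5900 * 1.0300)
= 3 * exp(2.6677)
= 3 * 14.4068
= 43.2204

43.2204


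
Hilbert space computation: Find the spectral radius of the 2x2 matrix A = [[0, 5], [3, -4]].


For a 2x2 matrix, eigenvalues satisfy lambda^2 - (trace)*lambda + det = 0
trace = 0 + -4 = -4
det = 0*-4 - 5*3 = -15
discriminant = (-4)^2 - 4*(-15) = 76
spectral radius = max |eigenvalue| = 6.3589

6.3589


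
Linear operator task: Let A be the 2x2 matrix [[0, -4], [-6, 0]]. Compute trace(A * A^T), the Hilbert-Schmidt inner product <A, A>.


trace(A * A^T) = sum of squares of all entries
= 0^2 + (-4)^2 + (-6)^2 + 0^2
= 0 + 16 + 36 + 0
= 52

52


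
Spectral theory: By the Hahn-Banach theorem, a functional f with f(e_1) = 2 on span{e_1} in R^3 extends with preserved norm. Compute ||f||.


The norm of f is given by ||f|| = sup_{||x||=1} |f(x)|.
On span{e_1}, ||e_1|| = 1, so ||f|| = |f(e_1)| / ||e_1||
= |2| / 1 = 2.0000

2.0000


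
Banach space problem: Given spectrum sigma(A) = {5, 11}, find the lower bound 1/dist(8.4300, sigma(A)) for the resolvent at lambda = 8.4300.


dist(8.4300, {5, 11}) = min(|8.4300 - 5|, |8.4300 - 11|)
= min(3.4300, 2.5700) = 2.5700
Resolvent bound = 1/2.5700 = 0.3891

0.3891


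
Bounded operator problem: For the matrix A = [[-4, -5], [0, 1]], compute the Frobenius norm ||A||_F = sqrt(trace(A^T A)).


||A||_F^2 = sum a_ij^2
= (-4)^2 + (-5)^2 + 0^2 + 1^2
= 16 + 25 + 0 + 1 = 42
||A||_F = sqrt(42) = 6.4807

6.4807


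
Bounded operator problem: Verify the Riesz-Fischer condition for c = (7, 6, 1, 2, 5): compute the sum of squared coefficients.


sum |c_n|^2 = 7^2 + 6^2 + 1^2 + 2^2 + 5^2
= 49 + 36 + 1 + 4 + 25
= 115

115


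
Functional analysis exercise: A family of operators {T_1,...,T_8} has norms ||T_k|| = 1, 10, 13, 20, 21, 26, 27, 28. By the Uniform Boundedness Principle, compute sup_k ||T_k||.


By the Uniform Boundedness Principle, the supremum of norms is finite.
sup_k ||T_k|| = max(1, 10, 13, 20, 21, 26, 27, 28) = 28

28


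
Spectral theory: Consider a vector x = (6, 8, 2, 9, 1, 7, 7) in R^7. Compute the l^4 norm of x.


The l^4 norm = (sum |x_i|^4)^(1/4)
Sum of 4th powers = 1296 + 4096 + 16 + 6561 + 1 + 2401 + 2401 = 16772
||x||_4 = (16772)^(1/4) = 11.3801

11.3801


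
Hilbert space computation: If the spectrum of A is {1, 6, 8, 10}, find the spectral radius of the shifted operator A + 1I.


Spectrum of A + 1I = {2, 7, 9, 11}
Spectral radius = max |lambda| over the shifted spectrum
= max(2, 7, 9, 11) = 11

11


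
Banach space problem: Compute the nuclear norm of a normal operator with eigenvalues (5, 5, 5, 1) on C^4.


For a normal operator, singular values equal |eigenvalues|.
Trace norm = sum |lambda_i| = 5 + 5 + 5 + 1
= 16

16


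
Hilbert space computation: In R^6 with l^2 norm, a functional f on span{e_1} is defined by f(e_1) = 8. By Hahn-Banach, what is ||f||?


The norm of f is given by ||f|| = sup_{||x||=1} |f(x)|.
On span{e_1}, ||e_1|| = 1, so ||f|| = |f(e_1)| / ||e_1||
= |8| / 1 = 8.0000

8.0000


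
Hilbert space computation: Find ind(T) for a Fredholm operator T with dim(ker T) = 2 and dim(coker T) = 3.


The Fredholm index is defined as ind(T) = dim(ker T) - dim(coker T)
= 2 - 3
= -1

-1


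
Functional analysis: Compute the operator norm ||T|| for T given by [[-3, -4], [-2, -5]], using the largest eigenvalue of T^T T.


A^T A = [[13, 22], [22, 41]]
trace(A^T A) = 54, det(A^T A) = 49
discriminant = 54^2 - 4*49 = 2720
Largest eigenvalue of A^T A = (trace + sqrt(disc))/2 = 53.0768
||T|| = sqrt(53.0768) = 7.2854

7.2854


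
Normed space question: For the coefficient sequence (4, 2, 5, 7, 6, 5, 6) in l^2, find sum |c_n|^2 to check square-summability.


sum |c_n|^2 = 4^2 + 2^2 + 5^2 + 7^2 + 6^2 + 5^2 + 6^2
= 16 + 4 + 25 + 49 + 36 + 25 + 36
= 191

191


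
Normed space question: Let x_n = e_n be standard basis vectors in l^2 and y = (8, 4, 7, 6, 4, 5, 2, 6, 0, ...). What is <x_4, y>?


x_4 = e_4 is the standard basis vector with 1 in position 4.
<x_4, y> = y_4 = 6
As n -> infinity, <x_n, y> -> 0, confirming weak convergence of (x_n) to 0.

6


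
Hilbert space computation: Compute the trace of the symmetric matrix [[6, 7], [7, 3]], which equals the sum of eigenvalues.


For a self-adjoint (symmetric) matrix, the eigenvalues are real.
The sum of eigenvalues equals the trace of the matrix.
trace = 6 + 3 = 9

9


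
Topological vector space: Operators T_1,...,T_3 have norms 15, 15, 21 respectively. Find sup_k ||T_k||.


By the Uniform Boundedness Principle, the supremum of norms is finite.
sup_k ||T_k|| = max(15, 15, 21) = 21

21


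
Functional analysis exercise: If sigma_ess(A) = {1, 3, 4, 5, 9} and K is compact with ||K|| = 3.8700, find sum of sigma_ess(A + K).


By Weyl's theorem, the essential spectrum is invariant under compact perturbations.
sigma_ess(A + K) = sigma_ess(A) = {1, 3, 4, 5, 9}
Sum = 1 + 3 + 4 + 5 + 9 = 22

22


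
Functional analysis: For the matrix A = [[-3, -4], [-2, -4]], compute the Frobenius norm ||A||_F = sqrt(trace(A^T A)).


||A||_F^2 = sum a_ij^2
= (-3)^2 + (-4)^2 + (-2)^2 + (-4)^2
= 9 + 16 + 4 + 16 = 45
||A||_F = sqrt(45) = 6.7082

6.7082


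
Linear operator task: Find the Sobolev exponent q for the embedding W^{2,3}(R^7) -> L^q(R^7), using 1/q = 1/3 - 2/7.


Using the Sobolev embedding formula: 1/q = 1/p - k/n
1/q = 1/3 - 2/7 = 1/21
q = 1/(1/21) = 21

21.0000


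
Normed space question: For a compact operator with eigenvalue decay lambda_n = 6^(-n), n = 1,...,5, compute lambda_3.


The eigenvalue formula gives lambda_3 = 1/6^3
= 1/216
= 0.0046

0.0046


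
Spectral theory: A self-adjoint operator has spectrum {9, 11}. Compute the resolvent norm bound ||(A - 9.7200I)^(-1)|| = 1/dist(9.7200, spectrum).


dist(9.7200, {9, 11}) = min(|9.7200 - 9|, |9.7200 - 11|)
= min(0.7200, 1.2800) = 0.7200
Resolvent bound = 1/0.7200 = 1.3889

1.3889


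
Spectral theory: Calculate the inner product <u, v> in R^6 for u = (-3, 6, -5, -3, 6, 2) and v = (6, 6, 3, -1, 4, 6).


Computing the standard inner product <u, v> = sum u_i * v_i
= -3*6 + 6*6 + -5*3 + -3*-1 + 6*4 + 2*6
= -18 + 36 + -15 + 3 + 24 + 12
= 42

42


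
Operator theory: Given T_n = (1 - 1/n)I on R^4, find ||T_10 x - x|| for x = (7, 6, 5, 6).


T_10 x - x = (1 - 1/10)x - x = -x/10
||x|| = sqrt(146) = 12.0830
||T_10 x - x|| = ||x||/10 = 12.0830/10 = 1.2083

1.2083


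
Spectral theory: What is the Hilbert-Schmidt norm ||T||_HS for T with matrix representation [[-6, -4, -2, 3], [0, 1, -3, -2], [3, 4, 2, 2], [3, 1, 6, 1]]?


The Hilbert-Schmidt norm is sqrt(sum of squares of all entries).
Sum of squares = (-6)^2 + (-4)^2 + (-2)^2 + 3^2 + 0^2 + 1^2 + (-3)^2 + (-2)^2 + 3^2 + 4^2 + 2^2 + 2^2 + 3^2 + 1^2 + 6^2 + 1^2
= 36 + 16 + 4 + 9 + 0 + 1 + 9 + 4 + 9 + 16 + 4 + 4 + 9 + 1 + 36 + 1 = 159
||T||_HS = sqrt(159) = 12.6095

12.6095


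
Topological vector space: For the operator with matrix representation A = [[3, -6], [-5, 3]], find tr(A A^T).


trace(A * A^T) = sum of squares of all entries
= 3^2 + (-6)^2 + (-5)^2 + 3^2
= 9 + 36 + 25 + 9
= 79

79


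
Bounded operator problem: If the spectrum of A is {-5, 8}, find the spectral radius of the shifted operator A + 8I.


Spectrum of A + 8I = {3, 16}
Spectral radius = max |lambda| over the shifted spectrum
= max(3, 16) = 16

16


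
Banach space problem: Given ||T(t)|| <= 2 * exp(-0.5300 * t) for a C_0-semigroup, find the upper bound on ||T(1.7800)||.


||T(1.7800)|| <= 2 * exp(-0.5300 * 1.7800)
= 2 * exp(-0.9434)
= 2 * 0.3893
= 0.7786

0.7786


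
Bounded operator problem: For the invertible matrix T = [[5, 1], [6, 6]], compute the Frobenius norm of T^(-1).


det(T) = 5*6 - 1*6 = 24
T^(-1) = (1/24) * [[6, -1], [-6, 5]] = [[0.2500, -0.0417], [-0.2500, 0.2083]]
||T^(-1)||_F^2 = 0.2500^2 + (-0.0417)^2 + (-0.2500)^2 + 0.2083^2 = 0.1701
||T^(-1)||_F = sqrt(0.1701) = 0.4125

0.4125


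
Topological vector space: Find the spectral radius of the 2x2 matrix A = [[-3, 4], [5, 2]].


For a 2x2 matrix, eigenvalues satisfy lambda^2 - (trace)*lambda + det = 0
trace = -3 + 2 = -1
det = -3*2 - 4*5 = -26
discriminant = (-1)^2 - 4*(-26) = 105
spectral radius = max |eigenvalue| = 5.6235

5.6235


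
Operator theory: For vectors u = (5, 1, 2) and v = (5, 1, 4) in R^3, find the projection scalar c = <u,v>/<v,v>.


Computing <u,v> = 5*5 + 1*1 + 2*4 = 34
Computing <v,v> = 5^2 + 1^2 + 4^2 = 42
Projection coefficient = 34/42 = 0.8095

0.8095


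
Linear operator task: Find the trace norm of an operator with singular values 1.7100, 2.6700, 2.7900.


The nuclear norm is the sum of all singular values.
||T||_1 = 1.7100 + 2.6700 + 2.7900
= 7.1700

7.1700


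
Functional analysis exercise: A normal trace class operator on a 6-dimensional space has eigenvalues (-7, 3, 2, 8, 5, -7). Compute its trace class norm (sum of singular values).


For a normal operator, singular values equal |eigenvalues|.
Trace norm = sum |lambda_i| = 7 + 3 + 2 + 8 + 5 + 7
= 32

32


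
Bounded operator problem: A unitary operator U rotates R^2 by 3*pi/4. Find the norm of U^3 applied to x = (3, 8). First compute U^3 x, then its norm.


U is a rotation by theta = 3*pi/4
U^3 = rotation by 3*theta = 9*pi/4 = 1*pi/4 (mod 2*pi)
cos(1*pi/4) = 0.7071, sin(1*pi/4) = 0.7071
U^3 x = (0.7071 * 3 - 0.7071 * 8, 0.7071 * 3 + 0.7071 * 8)
= (-3.5355, 7.7782)
||U^3 x|| = sqrt((-3.5355)^2 + 7.7782^2) = sqrt(73.0000) = 8.5440

8.5440


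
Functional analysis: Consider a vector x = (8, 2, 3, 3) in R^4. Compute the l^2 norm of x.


The l^2 norm = (sum |x_i|^2)^(1/2)
Sum of 2th powers = 64 + 4 + 9 + 9 = 86
||x||_2 = (86)^(1/2) = 9.2736

9.2736


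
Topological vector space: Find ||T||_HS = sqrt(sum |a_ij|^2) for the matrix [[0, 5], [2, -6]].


The Hilbert-Schmidt norm is sqrt(sum of squares of all entries).
Sum of squares = 0^2 + 5^2 + 2^2 + (-6)^2
= 0 + 25 + 4 + 36 = 65
||T||_HS = sqrt(65) = 8.0623

8.0623


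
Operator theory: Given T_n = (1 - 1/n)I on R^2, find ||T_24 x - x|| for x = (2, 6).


T_24 x - x = (1 - 1/24)x - x = -x/24
||x|| = sqrt(40) = 6.3246
||T_24 x - x|| = ||x||/24 = 6.3246/24 = 0.2635

0.2635


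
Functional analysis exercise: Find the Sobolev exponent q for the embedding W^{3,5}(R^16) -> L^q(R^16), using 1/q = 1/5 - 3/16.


Using the Sobolev embedding formula: 1/q = 1/p - k/n
1/q = 1/5 - 3/16 = 1/80
q = 1/(1/80) = 80

80.0000


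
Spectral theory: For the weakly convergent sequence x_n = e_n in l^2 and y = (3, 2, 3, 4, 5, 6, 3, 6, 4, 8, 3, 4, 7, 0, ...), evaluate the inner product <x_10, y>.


x_10 = e_10 is the standard basis vector with 1 in position 10.
<x_10, y> = y_10 = 8
As n -> infinity, <x_n, y> -> 0, confirming weak convergence of (x_n) to 0.

8


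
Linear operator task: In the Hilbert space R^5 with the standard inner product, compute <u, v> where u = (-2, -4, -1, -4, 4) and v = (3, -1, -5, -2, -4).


Computing the standard inner product <u, v> = sum u_i * v_i
= -2*3 + -4*-1 + -1*-5 + -4*-2 + 4*-4
= -6 + 4 + 5 + 8 + -16
= -5

-5


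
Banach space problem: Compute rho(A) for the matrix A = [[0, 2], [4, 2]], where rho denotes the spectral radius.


For a 2x2 matrix, eigenvalues satisfy lambda^2 - (trace)*lambda + det = 0
trace = 0 + 2 = 2
det = 0*2 - 2*4 = -8
discriminant = 2^2 - 4*(-8) = 36
spectral radius = max |eigenvalue| = 4.0000

4.0000


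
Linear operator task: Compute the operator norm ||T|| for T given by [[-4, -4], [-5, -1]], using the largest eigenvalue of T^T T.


A^T A = [[41, 21], [21, 17]]
trace(A^T A) = 58, det(A^T A) = 256
discriminant = 58^2 - 4*256 = 2340
Largest eigenvalue of A^T A = (trace + sqrt(disc))/2 = 53.1868
||T|| = sqrt(53.1868) = 7.2929

7.2929


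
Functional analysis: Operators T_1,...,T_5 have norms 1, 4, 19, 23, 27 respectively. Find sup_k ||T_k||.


By the Uniform Boundedness Principle, the supremum of norms is finite.
sup_k ||T_k|| = max(1, 4, 19, 23, 27) = 27

27


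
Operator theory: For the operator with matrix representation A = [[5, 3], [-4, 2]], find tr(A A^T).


trace(A * A^T) = sum of squares of all entries
= 5^2 + 3^2 + (-4)^2 + 2^2
= 25 + 9 + 16 + 4
= 54

54


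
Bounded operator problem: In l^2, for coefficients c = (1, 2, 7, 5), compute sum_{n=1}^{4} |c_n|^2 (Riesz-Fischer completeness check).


sum |c_n|^2 = 1^2 + 2^2 + 7^2 + 5^2
= 1 + 4 + 49 + 25
= 79

79


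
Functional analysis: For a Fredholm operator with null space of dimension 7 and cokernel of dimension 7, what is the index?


The Fredholm index is defined as ind(T) = dim(ker T) - dim(coker T)
= 7 - 7
= 0

0


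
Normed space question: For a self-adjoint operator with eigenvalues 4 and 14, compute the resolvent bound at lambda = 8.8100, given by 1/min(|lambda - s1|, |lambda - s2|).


dist(8.8100, {4, 14}) = min(|8.8100 - 4|, |8.8100 - 14|)
= min(4.8100, 5.1900) = 4.8100
Resolvent bound = 1/4.8100 = 0.2079

0.2079


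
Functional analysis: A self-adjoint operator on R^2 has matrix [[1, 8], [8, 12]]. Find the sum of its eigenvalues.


For a self-adjoint (symmetric) matrix, the eigenvalues are real.
The sum of eigenvalues equals the trace of the matrix.
trace = 1 + 12 = 13

13


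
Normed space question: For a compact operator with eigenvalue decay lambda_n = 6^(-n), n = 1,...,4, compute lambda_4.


The eigenvalue formula gives lambda_4 = 1/6^4
= 1/1296
= 7.7160e-04

7.7160e-04


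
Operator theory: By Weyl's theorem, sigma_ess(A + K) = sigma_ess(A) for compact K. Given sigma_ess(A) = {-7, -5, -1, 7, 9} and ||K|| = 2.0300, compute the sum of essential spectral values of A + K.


By Weyl's theorem, the essential spectrum is invariant under compact perturbations.
sigma_ess(A + K) = sigma_ess(A) = {-7, -5, -1, 7, 9}
Sum = -7 + -5 + -1 + 7 + 9 = 3

3


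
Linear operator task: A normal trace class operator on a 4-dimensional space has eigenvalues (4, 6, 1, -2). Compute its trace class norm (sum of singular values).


For a normal operator, singular values equal |eigenvalues|.
Trace norm = sum |lambda_i| = 4 + 6 + 1 + 2
= 13

13


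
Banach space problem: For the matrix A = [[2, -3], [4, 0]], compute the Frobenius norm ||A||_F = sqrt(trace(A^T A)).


||A||_F^2 = sum a_ij^2
= 2^2 + (-3)^2 + 4^2 + 0^2
= 4 + 9 + 16 + 0 = 29
||A||_F = sqrt(29) = 5.3852

5.3852


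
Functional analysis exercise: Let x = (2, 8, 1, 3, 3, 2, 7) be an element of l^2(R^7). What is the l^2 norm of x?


The l^2 norm = (sum |x_i|^2)^(1/2)
Sum of 2th powers = 4 + 64 + 1 + 9 + 9 + 4 + 49 = 140
||x||_2 = (140)^(1/2) = 11.8322

11.8322


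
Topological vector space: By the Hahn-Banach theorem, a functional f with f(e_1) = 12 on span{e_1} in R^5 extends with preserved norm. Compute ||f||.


The norm of f is given by ||f|| = sup_{||x||=1} |f(x)|.
On span{e_1}, ||e_1|| = 1, so ||f|| = |f(e_1)| / ||e_1||
= |12| / 1 = 12.0000

12.0000


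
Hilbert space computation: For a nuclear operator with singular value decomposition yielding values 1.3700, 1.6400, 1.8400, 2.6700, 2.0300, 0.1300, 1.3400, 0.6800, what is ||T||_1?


The nuclear norm is the sum of all singular values.
||T||_1 = 1.3700 + 1.6400 + 1.8400 + 2.6700 + 2.0300 + 0.1300 + 1.3400 + 0.6800
= 11.7000

11.7000


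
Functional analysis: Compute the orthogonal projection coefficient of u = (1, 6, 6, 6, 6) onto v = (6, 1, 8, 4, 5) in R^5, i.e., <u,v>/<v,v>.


Computing <u,v> = 1*6 + 6*1 + 6*8 + 6*4 + 6*5 = 114
Computing <v,v> = 6^2 + 1^2 + 8^2 + 4^2 + 5^2 = 142
Projection coefficient = 114/142 = 0.8028

0.8028


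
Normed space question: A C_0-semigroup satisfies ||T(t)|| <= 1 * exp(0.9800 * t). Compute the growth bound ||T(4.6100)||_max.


||T(4.6100)|| <= 1 * exp(0.9800 * 4.6100)
= 1 * exp(4.5178)
= 1 * 91.6338
= 91.6338

91.6338


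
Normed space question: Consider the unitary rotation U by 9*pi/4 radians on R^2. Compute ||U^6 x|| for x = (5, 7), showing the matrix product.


U is a rotation by theta = 9*pi/4
U^6 = rotation by 6*theta = 54*pi/4 = 6*pi/4 (mod 2*pi)
cos(6*pi/4) = 0.0000, sin(6*pi/4) = -1.0000
U^6 x = (0.0000 * 5 - -1.0000 * 7, -1.0000 * 5 + 0.0000 * 7)
= (7.0000, -5.0000)
||U^6 x|| = sqrt(7.0000^2 + (-5.0000)^2) = sqrt(74.0000) = 8.6023

8.6023


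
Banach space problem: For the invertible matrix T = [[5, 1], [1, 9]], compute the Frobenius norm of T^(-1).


det(T) = 5*9 - 1*1 = 44
T^(-1) = (1/44) * [[9, -1], [-1, 5]] = [[0.2045, -0.0227], [-0.0227, 0.1136]]
||T^(-1)||_F^2 = 0.2045^2 + (-0.0227)^2 + (-0.0227)^2 + 0.1136^2 = 0.0558
||T^(-1)||_F = sqrt(0.0558) = 0.2362

0.2362


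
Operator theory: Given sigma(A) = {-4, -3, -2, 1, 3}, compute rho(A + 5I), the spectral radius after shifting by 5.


Spectrum of A + 5I = {1, 2, 3, 6, 8}
Spectral radius = max |lambda| over the shifted spectrum
= max(1, 2, 3, 6, 8) = 8

8


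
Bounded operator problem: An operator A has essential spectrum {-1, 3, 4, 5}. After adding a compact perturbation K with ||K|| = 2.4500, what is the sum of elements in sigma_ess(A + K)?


By Weyl's theorem, the essential spectrum is invariant under compact perturbations.
sigma_ess(A + K) = sigma_ess(A) = {-1, 3, 4, 5}
Sum = -1 + 3 + 4 + 5 = 11

11


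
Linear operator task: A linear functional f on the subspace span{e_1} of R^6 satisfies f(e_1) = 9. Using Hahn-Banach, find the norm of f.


The norm of f is given by ||f|| = sup_{||x||=1} |f(x)|.
On span{e_1}, ||e_1|| = 1, so ||f|| = |f(e_1)| / ||e_1||
= |9| / 1 = 9.0000

9.0000


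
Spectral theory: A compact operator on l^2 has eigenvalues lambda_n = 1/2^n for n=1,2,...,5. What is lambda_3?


The eigenvalue formula gives lambda_3 = 1/2^3
= 1/8
= 0.1250

0.1250


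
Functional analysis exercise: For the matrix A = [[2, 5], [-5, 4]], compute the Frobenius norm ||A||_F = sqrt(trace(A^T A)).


||A||_F^2 = sum a_ij^2
= 2^2 + 5^2 + (-5)^2 + 4^2
= 4 + 25 + 25 + 16 = 70
||A||_F = sqrt(70) = 8.3666

8.3666


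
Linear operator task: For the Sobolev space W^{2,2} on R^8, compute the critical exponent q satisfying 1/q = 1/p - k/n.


Using the Sobolev embedding formula: 1/q = 1/p - k/n
1/q = 1/2 - 2/8 = 1/4
q = 1/(1/4) = 4

4.0000


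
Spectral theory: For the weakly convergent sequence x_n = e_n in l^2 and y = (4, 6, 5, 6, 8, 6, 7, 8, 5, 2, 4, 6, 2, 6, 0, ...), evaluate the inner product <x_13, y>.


x_13 = e_13 is the standard basis vector with 1 in position 13.
<x_13, y> = y_13 = 2
As n -> infinity, <x_n, y> -> 0, confirming weak convergence of (x_n) to 0.

2


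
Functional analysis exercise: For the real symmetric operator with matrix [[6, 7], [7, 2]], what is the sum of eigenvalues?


For a self-adjoint (symmetric) matrix, the eigenvalues are real.
The sum of eigenvalues equals the trace of the matrix.
trace = 6 + 2 = 8

8


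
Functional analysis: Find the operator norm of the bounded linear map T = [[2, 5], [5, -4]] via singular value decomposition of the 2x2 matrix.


A^T A = [[29, -10], [-10, 41]]
trace(A^T A) = 70, det(A^T A) = 1089
discriminant = 70^2 - 4*1089 = 544
Largest eigenvalue of A^T A = (trace + sqrt(disc))/2 = 46.6619
||T|| = sqrt(46.6619) = 6.8310

6.8310


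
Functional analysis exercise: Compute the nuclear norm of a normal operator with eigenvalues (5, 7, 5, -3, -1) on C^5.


For a normal operator, singular values equal |eigenvalues|.
Trace norm = sum |lambda_i| = 5 + 7 + 5 + 3 + 1
= 21

21


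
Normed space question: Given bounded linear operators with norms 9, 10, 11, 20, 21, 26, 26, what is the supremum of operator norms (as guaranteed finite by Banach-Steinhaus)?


By the Uniform Boundedness Principle, the supremum of norms is finite.
sup_k ||T_k|| = max(9, 10, 11, 20, 21, 26, 26) = 26

26


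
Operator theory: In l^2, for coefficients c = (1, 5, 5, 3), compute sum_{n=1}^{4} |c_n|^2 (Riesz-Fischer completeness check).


sum |c_n|^2 = 1^2 + 5^2 + 5^2 + 3^2
= 1 + 25 + 25 + 9
= 60

60


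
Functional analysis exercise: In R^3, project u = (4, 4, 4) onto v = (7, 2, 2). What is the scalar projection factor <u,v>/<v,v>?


Computing <u,v> = 4*7 + 4*2 + 4*2 = 44
Computing <v,v> = 7^2 + 2^2 + 2^2 = 57
Projection coefficient = 44/57 = 0.7719

0.7719


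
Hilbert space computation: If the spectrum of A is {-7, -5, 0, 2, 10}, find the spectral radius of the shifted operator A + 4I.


Spectrum of A + 4I = {-3, -1, 4, 6, 14}
Spectral radius = max |lambda| over the shifted spectrum
= max(3, 1, 4, 6, 14) = 14

14


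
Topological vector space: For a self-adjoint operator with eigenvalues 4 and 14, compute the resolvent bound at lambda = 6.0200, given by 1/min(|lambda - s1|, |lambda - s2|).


dist(6.0200, {4, 14}) = min(|6.0200 - 4|, |6.0200 - 14|)
= min(2.0200, 7.9800) = 2.0200
Resolvent bound = 1/2.0200 = 0.4950

0.4950


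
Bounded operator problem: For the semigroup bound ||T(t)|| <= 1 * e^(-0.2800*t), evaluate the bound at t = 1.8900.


||T(1.8900)|| <= 1 * exp(-0.2800 * 1.8900)
= 1 * exp(-0.5292)
= 1 * 0.5891
= 0.5891

0.5891


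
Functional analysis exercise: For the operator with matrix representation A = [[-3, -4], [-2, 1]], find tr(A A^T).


trace(A * A^T) = sum of squares of all entries
= (-3)^2 + (-4)^2 + (-2)^2 + 1^2
= 9 + 16 + 4 + 1
= 30

30


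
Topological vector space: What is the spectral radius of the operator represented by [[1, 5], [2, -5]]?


For a 2x2 matrix, eigenvalues satisfy lambda^2 - (trace)*lambda + det = 0
trace = 1 + -5 = -4
det = 1*-5 - 5*2 = -15
discriminant = (-4)^2 - 4*(-15) = 76
spectral radius = max |eigenvalue| = 6.3589

6.3589


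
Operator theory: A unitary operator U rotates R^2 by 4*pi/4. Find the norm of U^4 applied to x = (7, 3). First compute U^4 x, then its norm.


U is a rotation by theta = 4*pi/4
U^4 = rotation by 4*theta = 16*pi/4 = 0*pi/4 (mod 2*pi)
cos(0*pi/4) = 1.0000, sin(0*pi/4) = 0.0000
U^4 x = (1.0000 * 7 - 0.0000 * 3, 0.0000 * 7 + 1.0000 * 3)
= (7.0000, 3.0000)
||U^4 x|| = sqrt(7.0000^2 + 3.0000^2) = sqrt(58.0000) = 7.6158

7.6158
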